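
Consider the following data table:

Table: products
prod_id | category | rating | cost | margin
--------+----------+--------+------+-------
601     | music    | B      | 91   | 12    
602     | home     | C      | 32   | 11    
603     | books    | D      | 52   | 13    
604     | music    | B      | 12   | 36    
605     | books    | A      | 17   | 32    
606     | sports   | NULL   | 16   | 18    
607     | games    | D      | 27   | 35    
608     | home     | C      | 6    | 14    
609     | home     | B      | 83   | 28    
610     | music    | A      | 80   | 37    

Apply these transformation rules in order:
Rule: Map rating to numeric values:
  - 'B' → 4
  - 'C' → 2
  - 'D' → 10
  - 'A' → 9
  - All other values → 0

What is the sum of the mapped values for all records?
54

Step 1: Apply mapping to each record
Step 2: Count by status:
  'B': 3 records × 4 = 12
  'C': 2 records × 2 = 4
  'D': 2 records × 10 = 20
  'A': 2 records × 9 = 18
Step 3: Sum all mapped values = 54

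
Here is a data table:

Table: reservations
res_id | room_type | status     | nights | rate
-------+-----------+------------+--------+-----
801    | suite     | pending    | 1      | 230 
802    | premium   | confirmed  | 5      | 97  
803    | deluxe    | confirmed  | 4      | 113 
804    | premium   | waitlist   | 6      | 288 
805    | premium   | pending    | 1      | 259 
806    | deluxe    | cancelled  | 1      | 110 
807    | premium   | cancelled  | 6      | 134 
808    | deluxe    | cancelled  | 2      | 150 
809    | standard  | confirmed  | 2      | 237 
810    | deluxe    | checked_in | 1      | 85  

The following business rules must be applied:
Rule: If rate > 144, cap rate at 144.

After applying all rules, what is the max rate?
144

Step 1: Original maximum rate = 288
Step 2: Apply cap at 144
Step 3: 5 records had rate > 144 and were capped
Step 4: Maximum after transformation = 144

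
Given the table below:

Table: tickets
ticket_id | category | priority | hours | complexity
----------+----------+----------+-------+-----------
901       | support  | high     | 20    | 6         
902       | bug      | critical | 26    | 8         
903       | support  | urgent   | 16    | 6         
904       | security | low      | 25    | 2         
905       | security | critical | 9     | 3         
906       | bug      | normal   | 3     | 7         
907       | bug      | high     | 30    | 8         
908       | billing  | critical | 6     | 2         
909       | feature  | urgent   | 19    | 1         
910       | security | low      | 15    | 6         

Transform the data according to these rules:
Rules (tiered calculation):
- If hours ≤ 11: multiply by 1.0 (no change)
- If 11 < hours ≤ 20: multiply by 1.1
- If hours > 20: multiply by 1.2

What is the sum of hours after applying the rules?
192.2

Step 1: Tier 1 (hours ≤ 11): 3 records, sum = 18 × 1.0 = 18.0
Step 2: Tier 2 (11 < hours ≤ 20): 4 records, sum = 70 × 1.1 = 77.0
Step 3: Tier 3 (hours > 20): 3 records, sum = 81 × 1.2 = 97.2
Step 4: Final sum = 18.0 + 77.0 + 97.2 = 192.2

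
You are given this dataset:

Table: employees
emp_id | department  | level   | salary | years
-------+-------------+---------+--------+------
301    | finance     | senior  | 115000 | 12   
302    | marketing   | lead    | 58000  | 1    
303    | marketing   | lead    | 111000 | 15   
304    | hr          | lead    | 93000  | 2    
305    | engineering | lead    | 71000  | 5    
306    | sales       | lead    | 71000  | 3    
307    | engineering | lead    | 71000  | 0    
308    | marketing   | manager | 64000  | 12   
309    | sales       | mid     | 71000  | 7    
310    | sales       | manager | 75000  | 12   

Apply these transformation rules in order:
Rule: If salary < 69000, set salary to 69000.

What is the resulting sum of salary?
816000

Step 1: 2 records have salary < 69000
Step 2: These records originally summed to 122000
Step 3: After setting to minimum: 2 × 69000 = 138000
Step 4: Unaffected records sum: 678000
Step 5: Final sum = 138000 + 678000 = 816000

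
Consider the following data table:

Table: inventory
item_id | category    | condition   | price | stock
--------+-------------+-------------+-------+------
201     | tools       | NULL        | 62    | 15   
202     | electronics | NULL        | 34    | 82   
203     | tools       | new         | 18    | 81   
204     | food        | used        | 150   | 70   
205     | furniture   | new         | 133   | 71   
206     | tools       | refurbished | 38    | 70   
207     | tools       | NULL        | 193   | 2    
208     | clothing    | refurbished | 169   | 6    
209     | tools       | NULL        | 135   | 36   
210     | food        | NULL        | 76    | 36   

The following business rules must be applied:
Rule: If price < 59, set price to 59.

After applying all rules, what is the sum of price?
1095

Step 1: 3 records have price < 59
Step 2: These records originally summed to 90
Step 3: After setting to minimum: 3 × 59 = 177
Step 4: Unaffected records sum: 918
Step 5: Final sum = 177 + 918 = 1095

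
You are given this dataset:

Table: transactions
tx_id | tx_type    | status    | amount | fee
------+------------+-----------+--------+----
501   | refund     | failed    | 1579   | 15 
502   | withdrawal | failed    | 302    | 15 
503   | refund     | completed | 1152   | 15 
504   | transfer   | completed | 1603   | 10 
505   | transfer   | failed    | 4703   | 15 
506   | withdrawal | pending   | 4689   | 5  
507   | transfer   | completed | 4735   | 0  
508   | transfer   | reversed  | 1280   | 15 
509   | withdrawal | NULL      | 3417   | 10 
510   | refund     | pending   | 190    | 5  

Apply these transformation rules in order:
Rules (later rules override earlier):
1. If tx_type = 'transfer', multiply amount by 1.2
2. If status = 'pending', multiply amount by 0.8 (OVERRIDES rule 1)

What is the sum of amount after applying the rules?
25138.4

Step 1: Rule 2 takes priority for records with status = 'pending'
  - 2 records: 4879 × 0.8 = 3903.2
Step 2: Rule 1 applies to remaining records with tx_type = 'transfer'
  - 4 records: 12321 × 1.2 = 14785.2
Step 3: Other records unchanged: 6450
Step 4: Final sum = 3903.2 + 14785.2 + 6450 = 25138.4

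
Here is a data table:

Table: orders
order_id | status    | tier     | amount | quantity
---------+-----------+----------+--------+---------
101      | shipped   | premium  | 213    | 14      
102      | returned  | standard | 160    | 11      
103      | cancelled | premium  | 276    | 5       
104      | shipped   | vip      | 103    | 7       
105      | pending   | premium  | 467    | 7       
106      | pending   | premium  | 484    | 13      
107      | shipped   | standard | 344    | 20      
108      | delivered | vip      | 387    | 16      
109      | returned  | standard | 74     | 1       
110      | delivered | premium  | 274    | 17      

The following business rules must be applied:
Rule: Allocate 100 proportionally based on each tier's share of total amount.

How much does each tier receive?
premium: 61.61, standard: 20.78, vip: 17.61

Step 1: Calculate total amount = 2782
Step 2: Calculate each tier's proportion:
  premium: 1714/2782 = 61.61% → 61.61
  standard: 578/2782 = 20.78% → 20.78
  vip: 490/2782 = 17.61% → 17.61
Step 3: Verify: sum of allocations ≈ 100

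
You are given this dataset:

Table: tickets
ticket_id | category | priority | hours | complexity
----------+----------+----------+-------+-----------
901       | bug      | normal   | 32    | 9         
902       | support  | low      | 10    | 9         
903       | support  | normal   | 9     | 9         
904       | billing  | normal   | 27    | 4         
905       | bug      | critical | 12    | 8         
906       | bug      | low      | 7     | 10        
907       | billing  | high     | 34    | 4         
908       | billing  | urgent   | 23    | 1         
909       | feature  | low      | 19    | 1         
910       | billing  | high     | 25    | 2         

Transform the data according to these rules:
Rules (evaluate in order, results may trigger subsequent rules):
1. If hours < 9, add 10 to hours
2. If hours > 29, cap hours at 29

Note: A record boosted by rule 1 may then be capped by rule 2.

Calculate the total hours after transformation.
200

Step 1: Apply rule 1 to records with hours < 9
  - 1 records get bonus of 10
  - Of these, 0 records then exceed 29 and get capped
Step 2: Apply rule 2 to records with hours > 29
  - 2 records (original) are capped
Step 3: Calculate final sum = 200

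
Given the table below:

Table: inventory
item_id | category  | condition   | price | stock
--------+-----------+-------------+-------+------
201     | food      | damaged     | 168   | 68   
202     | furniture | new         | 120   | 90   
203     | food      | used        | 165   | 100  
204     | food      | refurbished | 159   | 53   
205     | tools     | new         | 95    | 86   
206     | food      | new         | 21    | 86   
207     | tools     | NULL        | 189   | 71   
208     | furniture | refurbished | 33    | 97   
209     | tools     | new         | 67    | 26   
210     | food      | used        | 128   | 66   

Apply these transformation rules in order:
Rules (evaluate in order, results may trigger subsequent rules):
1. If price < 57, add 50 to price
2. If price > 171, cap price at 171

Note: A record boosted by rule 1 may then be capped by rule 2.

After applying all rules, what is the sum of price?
1227

Step 1: Apply rule 1 to records with price < 57
  - 2 records get bonus of 50
  - Of these, 0 records then exceed 171 and get capped
Step 2: Apply rule 2 to records with price > 171
  - 1 records (original) are capped
Step 3: Calculate final sum = 1227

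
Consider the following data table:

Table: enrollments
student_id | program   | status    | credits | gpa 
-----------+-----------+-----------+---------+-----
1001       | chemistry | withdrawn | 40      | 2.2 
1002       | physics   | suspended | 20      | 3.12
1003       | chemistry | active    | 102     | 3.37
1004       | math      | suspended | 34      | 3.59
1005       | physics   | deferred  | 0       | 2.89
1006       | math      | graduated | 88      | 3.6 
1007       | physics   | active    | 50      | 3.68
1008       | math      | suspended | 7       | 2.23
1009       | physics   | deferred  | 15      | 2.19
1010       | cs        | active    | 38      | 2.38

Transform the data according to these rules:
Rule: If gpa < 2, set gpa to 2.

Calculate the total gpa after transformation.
29.25

Step 1: 0 records have gpa < 2
Step 2: These records originally summed to 0
Step 3: After setting to minimum: 0 × 2 = 0
Step 4: Unaffected records sum: 29.25
Step 5: Final sum = 0 + 29.25 = 29.25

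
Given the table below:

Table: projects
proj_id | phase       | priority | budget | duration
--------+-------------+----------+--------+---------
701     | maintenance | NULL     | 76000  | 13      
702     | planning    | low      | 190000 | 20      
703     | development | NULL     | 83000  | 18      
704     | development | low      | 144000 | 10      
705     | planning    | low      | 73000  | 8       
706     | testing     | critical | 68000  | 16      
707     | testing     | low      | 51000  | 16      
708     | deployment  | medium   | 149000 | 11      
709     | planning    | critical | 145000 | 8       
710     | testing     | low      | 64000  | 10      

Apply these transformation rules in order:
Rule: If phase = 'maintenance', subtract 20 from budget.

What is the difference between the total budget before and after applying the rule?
20

Step 1: Original sum of budget = 1043000
Step 2: 1 records have phase = 'maintenance'
Step 3: Each affected record changes by -20
Step 4: Total change = 1 × -20 = -20
Step 5: New sum = 1043000 + -20 = 1042980
Step 6: Difference = |1042980 - 1043000| = 20
        (Sum decreased by 20)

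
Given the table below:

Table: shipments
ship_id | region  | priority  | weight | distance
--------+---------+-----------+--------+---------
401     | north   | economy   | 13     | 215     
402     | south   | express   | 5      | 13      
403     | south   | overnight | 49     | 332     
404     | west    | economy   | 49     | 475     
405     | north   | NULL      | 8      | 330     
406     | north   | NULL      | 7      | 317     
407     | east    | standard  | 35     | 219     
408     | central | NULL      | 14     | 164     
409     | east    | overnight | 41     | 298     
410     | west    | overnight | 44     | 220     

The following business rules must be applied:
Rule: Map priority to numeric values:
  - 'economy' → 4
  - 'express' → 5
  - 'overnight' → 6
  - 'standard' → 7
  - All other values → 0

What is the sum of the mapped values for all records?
38

Step 1: Apply mapping to each record
Step 2: Count by status:
  'economy': 2 records × 4 = 8
  'express': 1 records × 5 = 5
  'overnight': 3 records × 6 = 18
  'standard': 1 records × 7 = 7
Step 3: Sum all mapped values = 38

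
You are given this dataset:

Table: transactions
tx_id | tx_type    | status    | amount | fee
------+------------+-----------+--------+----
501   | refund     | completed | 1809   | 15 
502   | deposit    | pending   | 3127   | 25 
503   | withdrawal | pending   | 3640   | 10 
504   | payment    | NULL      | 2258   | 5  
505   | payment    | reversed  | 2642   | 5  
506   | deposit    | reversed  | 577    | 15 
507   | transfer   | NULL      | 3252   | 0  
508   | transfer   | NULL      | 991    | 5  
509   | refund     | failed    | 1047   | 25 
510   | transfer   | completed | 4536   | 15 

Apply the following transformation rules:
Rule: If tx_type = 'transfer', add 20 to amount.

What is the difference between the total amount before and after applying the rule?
60

Step 1: Original sum of amount = 23879
Step 2: 3 records have tx_type = 'transfer'
Step 3: Each affected record changes by 20
Step 4: Total change = 3 × 20 = 60
Step 5: New sum = 23879 + 60 = 23939
Step 6: Difference = |23939 - 23879| = 60
        (Sum increased by 60)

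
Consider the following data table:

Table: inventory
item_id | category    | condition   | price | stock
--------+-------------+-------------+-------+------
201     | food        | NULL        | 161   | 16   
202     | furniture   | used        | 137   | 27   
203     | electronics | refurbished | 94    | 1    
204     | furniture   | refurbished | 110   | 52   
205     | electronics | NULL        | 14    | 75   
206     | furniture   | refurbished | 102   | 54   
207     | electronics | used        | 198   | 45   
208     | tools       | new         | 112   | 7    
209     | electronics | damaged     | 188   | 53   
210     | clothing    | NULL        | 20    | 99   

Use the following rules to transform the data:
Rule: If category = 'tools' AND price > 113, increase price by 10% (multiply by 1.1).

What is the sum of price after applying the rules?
1136

Step 1: Find records where category = 'tools' AND price > 113
Step 2: 0 records match, summing to 0
Step 3: After multiplier: 0 × 1.1 = 0.0
Step 4: Unaffected records sum: 1136
Step 5: Final sum = 0.0 + 1136 = 1136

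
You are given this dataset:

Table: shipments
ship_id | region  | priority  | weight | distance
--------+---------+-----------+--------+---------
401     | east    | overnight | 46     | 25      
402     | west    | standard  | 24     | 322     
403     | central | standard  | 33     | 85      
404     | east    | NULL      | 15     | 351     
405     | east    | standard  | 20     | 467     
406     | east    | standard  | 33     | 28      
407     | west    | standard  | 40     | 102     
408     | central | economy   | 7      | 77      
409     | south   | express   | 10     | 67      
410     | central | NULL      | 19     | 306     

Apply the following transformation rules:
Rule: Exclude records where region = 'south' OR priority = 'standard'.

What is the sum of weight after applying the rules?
87

Step 1: Find records where region = 'south' OR priority = 'standard'
Step 2: 6 records match, summing to 160
Step 3: Original sum: 247
Step 4: Remaining sum = 247 - 160 = 87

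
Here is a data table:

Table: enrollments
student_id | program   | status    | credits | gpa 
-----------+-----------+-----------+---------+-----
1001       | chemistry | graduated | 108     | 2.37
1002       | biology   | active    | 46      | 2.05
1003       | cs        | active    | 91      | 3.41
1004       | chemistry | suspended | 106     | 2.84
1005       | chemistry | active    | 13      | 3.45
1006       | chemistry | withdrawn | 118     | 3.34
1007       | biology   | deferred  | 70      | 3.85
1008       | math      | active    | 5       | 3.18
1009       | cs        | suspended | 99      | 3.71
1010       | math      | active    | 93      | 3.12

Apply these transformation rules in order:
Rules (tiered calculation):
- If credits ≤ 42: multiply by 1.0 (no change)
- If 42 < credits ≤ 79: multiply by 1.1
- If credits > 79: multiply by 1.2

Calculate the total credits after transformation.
883.6

Step 1: Tier 1 (credits ≤ 42): 2 records, sum = 18 × 1.0 = 18.0
Step 2: Tier 2 (42 < credits ≤ 79): 2 records, sum = 116 × 1.1 = 127.6
Step 3: Tier 3 (credits > 79): 6 records, sum = 615 × 1.2 = 738.0
Step 4: Final sum = 18.0 + 127.6 + 738.0 = 883.6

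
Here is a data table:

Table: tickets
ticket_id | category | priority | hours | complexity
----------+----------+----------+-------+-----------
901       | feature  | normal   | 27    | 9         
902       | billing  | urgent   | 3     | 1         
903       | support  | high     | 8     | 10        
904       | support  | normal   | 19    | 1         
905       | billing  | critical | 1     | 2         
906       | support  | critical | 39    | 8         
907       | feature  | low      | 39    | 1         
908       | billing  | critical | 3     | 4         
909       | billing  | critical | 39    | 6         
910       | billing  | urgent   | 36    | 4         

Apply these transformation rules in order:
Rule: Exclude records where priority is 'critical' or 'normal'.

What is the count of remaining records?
4

Step 1: Count records to exclude
  - 4 (critical) + 2 (normal) = 6 records
Step 2: Total records: 10
Step 3: Remaining = 10 - 6 = 4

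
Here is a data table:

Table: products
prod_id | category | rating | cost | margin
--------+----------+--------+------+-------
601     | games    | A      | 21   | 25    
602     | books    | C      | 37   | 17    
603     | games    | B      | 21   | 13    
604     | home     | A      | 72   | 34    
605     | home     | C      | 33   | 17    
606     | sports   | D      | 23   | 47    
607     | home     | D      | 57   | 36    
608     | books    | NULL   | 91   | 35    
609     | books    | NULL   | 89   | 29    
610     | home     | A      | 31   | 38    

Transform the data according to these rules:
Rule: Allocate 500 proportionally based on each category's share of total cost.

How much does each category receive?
books: 228.42, games: 44.21, home: 203.16, sports: 24.21

Step 1: Calculate total cost = 475
Step 2: Calculate each category's proportion:
  books: 217/475 = 45.68% → 228.42
  games: 42/475 = 8.84% → 44.21
  home: 193/475 = 40.63% → 203.16
  sports: 23/475 = 4.84% → 24.21
Step 3: Verify: sum of allocations ≈ 500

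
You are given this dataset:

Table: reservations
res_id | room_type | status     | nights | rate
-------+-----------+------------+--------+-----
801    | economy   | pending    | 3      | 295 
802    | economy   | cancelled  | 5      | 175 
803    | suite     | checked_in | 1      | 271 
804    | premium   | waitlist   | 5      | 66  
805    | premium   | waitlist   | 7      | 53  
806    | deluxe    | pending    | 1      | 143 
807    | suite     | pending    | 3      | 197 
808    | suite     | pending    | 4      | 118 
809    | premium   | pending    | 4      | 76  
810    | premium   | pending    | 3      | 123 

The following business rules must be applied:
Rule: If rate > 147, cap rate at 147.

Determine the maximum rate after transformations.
147

Step 1: Original maximum rate = 295
Step 2: Apply cap at 147
Step 3: 4 records had rate > 147 and were capped
Step 4: Maximum after transformation = 147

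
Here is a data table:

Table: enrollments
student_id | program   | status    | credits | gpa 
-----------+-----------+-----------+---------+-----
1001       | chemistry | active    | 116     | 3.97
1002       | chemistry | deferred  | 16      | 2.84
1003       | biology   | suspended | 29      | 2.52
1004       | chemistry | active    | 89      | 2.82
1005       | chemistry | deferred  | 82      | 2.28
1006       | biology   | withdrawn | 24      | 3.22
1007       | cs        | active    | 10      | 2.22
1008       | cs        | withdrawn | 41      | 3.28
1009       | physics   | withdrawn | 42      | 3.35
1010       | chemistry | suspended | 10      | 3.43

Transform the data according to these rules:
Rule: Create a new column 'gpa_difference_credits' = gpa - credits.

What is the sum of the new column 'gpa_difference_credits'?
-429.07

Step 1: For each record, compute gpa - credits
Example calculations:
  3.97 - 116 = -112.03
  2.84 - 16 = -13.16
  2.52 - 29 = -26.48
  ...
Step 2: Sum all derived values
Step 3: Total = -429.07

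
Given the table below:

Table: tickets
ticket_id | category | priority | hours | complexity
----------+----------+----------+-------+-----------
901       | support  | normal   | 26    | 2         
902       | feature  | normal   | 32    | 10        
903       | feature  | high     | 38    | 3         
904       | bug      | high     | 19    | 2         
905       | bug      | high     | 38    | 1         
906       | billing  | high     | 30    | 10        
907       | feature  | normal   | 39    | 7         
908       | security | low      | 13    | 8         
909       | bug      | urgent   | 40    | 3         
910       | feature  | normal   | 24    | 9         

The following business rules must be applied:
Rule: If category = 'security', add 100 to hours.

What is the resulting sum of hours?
399

Step 1: Count records where category = 'security': 1
Step 2: Total bonus added: 1 × 100 = 100
Step 3: Original sum of hours: 299
Step 4: Final sum = 299 + 100 = 399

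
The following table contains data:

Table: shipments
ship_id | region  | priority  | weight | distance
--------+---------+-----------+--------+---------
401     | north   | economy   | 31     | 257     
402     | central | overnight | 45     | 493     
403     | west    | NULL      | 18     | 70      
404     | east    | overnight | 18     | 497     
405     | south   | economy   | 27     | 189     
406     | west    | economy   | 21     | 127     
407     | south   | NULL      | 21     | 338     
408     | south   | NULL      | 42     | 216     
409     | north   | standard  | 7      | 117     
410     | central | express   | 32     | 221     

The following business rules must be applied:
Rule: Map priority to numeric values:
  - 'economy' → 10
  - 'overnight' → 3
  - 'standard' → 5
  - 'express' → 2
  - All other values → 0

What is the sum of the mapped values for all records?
43

Step 1: Apply mapping to each record
Step 2: Count by status:
  'economy': 3 records × 10 = 30
  'overnight': 2 records × 3 = 6
  'standard': 1 records × 5 = 5
  'express': 1 records × 2 = 2
Step 3: Sum all mapped values = 43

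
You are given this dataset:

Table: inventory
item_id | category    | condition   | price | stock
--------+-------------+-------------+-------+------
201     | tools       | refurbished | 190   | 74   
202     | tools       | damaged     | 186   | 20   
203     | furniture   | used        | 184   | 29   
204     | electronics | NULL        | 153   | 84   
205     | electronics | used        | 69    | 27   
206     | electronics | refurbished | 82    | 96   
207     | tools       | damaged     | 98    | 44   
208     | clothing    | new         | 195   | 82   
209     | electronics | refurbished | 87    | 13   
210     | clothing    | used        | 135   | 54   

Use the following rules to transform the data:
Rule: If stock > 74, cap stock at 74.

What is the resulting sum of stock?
483

Step 1: 3 records have stock > 74
Step 2: These records originally summed to 262
Step 3: After capping: 3 × 74 = 222
Step 4: Unaffected records sum: 261
Step 5: Final sum = 222 + 261 = 483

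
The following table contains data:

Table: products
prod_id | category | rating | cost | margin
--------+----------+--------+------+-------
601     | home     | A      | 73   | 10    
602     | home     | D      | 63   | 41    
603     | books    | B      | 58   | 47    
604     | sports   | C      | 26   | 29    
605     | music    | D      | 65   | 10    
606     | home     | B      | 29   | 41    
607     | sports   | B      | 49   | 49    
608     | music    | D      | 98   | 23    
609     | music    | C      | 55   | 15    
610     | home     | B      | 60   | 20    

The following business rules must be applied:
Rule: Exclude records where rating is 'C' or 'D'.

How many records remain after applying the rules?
5

Step 1: Count records to exclude
  - 2 (C) + 3 (D) = 5 records
Step 2: Total records: 10
Step 3: Remaining = 10 - 5 = 5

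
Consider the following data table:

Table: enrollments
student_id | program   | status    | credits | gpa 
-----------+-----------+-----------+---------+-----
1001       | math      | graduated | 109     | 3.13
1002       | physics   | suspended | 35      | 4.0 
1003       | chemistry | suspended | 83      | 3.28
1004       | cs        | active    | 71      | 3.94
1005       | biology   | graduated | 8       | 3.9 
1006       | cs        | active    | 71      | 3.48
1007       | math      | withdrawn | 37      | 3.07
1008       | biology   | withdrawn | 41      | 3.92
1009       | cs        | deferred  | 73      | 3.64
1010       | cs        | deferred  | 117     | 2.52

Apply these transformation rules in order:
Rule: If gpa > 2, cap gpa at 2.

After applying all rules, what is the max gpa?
2

Step 1: Original maximum gpa = 4.0
Step 2: Apply cap at 2
Step 3: 10 records had gpa > 2 and were capped
Step 4: Maximum after transformation = 2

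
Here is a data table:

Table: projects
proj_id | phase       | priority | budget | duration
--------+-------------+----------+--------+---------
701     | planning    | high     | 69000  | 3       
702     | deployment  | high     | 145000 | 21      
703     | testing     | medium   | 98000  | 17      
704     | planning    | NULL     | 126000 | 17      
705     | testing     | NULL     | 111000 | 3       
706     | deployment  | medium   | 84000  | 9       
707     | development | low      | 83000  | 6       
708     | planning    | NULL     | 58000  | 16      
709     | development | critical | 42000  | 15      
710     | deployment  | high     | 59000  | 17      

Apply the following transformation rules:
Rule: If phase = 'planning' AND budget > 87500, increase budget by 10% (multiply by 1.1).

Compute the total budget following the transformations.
887600.0

Step 1: Find records where phase = 'planning' AND budget > 87500
Step 2: 1 records match, summing to 126000
Step 3: After multiplier: 126000 × 1.1 = 138600.0
Step 4: Unaffected records sum: 749000
Step 5: Final sum = 138600.0 + 749000 = 887600.0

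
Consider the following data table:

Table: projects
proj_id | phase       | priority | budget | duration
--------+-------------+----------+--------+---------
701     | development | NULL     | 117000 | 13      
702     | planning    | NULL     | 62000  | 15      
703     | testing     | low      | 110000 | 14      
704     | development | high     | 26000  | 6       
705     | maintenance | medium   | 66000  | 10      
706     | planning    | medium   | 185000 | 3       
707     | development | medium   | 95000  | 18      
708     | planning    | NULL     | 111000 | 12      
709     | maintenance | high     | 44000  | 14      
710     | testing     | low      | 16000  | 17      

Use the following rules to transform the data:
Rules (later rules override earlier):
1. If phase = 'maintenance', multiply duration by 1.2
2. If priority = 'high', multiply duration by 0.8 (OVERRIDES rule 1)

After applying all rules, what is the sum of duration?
120.0

Step 1: Rule 2 takes priority for records with priority = 'high'
  - 2 records: 20 × 0.8 = 16.0
Step 2: Rule 1 applies to remaining records with phase = 'maintenance'
  - 1 records: 10 × 1.2 = 12.0
Step 3: Other records unchanged: 92
Step 4: Final sum = 16.0 + 12.0 + 92 = 120.0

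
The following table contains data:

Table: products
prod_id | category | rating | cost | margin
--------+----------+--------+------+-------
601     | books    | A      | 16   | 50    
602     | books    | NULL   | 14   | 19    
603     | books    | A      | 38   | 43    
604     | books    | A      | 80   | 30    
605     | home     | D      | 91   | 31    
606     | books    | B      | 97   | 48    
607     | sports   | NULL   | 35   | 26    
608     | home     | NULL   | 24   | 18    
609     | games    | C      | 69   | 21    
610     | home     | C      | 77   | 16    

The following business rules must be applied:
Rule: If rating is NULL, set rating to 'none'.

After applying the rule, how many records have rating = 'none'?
3

Step 1: Count records where rating IS NULL
Step 2: Found 3 records with NULL rating
Step 3: These records will have rating set to 'none'
Step 4: Records already having rating = 'none': 0
Step 5: Answer: 3 + 0 = 3 records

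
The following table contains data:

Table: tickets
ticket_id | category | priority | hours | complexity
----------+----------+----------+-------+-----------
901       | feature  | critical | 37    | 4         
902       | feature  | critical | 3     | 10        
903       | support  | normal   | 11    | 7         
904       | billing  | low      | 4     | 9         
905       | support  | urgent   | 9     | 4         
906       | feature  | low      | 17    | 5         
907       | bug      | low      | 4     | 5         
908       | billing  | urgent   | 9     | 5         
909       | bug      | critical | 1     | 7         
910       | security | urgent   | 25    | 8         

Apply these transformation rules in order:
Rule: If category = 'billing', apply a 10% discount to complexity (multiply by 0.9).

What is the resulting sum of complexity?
62.6

Step 1: Records with category = 'billing' have total complexity = 14
Step 2: Apply multiplier: 14 × 0.9 = 12.6
Step 3: Other records total: 50
Step 4: Final sum = 12.6 + 50 = 62.6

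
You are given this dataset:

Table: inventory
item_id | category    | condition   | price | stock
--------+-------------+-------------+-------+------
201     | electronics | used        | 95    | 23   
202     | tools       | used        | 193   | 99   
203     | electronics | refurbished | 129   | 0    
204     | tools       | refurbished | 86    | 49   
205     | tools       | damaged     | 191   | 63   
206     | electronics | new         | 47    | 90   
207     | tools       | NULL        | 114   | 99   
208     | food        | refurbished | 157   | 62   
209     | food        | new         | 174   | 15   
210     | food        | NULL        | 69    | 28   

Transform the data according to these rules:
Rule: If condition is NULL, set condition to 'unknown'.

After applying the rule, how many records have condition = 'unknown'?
2

Step 1: Count records where condition IS NULL
Step 2: Found 2 records with NULL condition
Step 3: These records will have condition set to 'unknown'
Step 4: Records already having condition = 'unknown': 0
Step 5: Answer: 2 + 0 = 2 records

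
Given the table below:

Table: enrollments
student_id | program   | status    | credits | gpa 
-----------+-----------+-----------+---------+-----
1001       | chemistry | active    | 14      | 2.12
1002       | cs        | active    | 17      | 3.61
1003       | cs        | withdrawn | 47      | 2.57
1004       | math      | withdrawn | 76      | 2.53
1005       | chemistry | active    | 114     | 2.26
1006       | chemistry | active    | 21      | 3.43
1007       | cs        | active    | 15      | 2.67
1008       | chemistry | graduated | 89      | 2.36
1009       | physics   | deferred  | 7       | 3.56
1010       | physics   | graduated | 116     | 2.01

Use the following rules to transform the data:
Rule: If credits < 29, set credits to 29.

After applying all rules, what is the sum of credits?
587

Step 1: 5 records have credits < 29
Step 2: These records originally summed to 74
Step 3: After setting to minimum: 5 × 29 = 145
Step 4: Unaffected records sum: 442
Step 5: Final sum = 145 + 442 = 587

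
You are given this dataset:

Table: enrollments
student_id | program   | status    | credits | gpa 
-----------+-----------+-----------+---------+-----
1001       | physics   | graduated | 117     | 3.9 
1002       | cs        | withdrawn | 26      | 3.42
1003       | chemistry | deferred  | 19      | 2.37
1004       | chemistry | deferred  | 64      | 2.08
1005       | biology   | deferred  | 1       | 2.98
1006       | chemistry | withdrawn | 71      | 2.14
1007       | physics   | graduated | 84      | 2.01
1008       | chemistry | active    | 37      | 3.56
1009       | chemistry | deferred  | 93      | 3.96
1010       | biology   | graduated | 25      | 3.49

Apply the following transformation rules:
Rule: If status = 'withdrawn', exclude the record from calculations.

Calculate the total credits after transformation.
440

Step 1: Identify records where status = 'withdrawn'
Step 2: The excluded records sum to 97
Step 3: Original total credits = 537
Step 4: Remaining total = 537 - 97 = 440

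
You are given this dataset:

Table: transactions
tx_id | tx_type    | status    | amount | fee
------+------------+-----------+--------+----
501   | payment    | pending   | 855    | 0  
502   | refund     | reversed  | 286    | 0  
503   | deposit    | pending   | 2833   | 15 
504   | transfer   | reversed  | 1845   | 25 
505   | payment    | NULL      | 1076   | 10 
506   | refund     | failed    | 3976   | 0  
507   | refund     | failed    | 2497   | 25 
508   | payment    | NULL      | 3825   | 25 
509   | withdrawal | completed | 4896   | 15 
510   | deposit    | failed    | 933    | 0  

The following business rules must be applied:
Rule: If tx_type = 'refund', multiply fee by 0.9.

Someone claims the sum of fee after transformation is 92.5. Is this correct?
No, the correct result is 112.5.

Step 1: Calculate the correct sum after transformation
Step 2: Apply multiplier 0.9 to records where tx_type = 'refund'
Step 3: Correct result = 112.5
Step 4: Claimed result = 92.5
Step 5: 112.5 ≠ 92.5
Conclusion: The claimed result is incorrect. The correct answer is 112.5.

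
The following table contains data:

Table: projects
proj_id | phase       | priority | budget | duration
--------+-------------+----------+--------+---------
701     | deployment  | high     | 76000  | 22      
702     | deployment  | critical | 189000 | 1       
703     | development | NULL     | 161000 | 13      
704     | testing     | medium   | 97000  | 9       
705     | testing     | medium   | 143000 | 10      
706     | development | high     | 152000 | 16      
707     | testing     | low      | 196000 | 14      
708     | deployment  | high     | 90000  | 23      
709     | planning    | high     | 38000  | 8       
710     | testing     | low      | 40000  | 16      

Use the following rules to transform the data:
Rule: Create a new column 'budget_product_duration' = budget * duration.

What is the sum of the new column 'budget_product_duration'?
14447000

Step 1: For each record, compute budget * duration
Example calculations:
  76000 * 22 = 1672000
  189000 * 1 = 189000
  161000 * 13 = 2093000
  ...
Step 2: Sum all derived values
Step 3: Total = 14447000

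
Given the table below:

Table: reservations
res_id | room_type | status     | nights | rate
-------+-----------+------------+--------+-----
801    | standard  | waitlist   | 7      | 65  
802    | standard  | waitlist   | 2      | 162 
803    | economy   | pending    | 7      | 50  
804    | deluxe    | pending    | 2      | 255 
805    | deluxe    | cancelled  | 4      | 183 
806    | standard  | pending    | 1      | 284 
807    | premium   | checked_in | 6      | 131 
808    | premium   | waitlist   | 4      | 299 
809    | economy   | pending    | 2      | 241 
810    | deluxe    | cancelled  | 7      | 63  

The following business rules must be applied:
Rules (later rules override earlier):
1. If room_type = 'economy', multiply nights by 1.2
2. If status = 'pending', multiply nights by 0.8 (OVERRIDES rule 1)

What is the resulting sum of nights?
39.6

Step 1: Rule 2 takes priority for records with status = 'pending'
  - 4 records: 12 × 0.8 = 9.6
Step 2: Rule 1 applies to remaining records with room_type = 'economy'
  - 0 records: 0 × 1.2 = 0.0
Step 3: Other records unchanged: 30
Step 4: Final sum = 9.6 + 0.0 + 30 = 39.6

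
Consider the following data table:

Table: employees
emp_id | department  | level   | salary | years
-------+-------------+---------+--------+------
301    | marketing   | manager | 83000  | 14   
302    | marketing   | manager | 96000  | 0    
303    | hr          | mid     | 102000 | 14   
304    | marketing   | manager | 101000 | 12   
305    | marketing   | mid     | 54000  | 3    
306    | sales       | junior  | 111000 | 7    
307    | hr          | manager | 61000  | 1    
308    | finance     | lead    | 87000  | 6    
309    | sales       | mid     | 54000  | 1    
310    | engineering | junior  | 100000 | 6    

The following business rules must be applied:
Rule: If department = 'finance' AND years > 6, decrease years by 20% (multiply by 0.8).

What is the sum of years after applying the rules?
64

Step 1: Find records where department = 'finance' AND years > 6
Step 2: 0 records match, summing to 0
Step 3: After multiplier: 0 × 0.8 = 0.0
Step 4: Unaffected records sum: 64
Step 5: Final sum = 0.0 + 64 = 64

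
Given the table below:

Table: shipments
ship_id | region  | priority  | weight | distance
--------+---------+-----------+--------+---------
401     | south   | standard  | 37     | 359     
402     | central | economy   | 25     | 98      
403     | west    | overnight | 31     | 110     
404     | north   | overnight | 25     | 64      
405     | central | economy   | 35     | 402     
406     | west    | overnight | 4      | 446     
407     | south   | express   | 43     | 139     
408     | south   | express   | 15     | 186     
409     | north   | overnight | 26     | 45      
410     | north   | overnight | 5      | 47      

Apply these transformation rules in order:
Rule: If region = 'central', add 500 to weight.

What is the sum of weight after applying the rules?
1246

Step 1: Count records where region = 'central': 2
Step 2: Total bonus added: 2 × 500 = 1000
Step 3: Original sum of weight: 246
Step 4: Final sum = 246 + 1000 = 1246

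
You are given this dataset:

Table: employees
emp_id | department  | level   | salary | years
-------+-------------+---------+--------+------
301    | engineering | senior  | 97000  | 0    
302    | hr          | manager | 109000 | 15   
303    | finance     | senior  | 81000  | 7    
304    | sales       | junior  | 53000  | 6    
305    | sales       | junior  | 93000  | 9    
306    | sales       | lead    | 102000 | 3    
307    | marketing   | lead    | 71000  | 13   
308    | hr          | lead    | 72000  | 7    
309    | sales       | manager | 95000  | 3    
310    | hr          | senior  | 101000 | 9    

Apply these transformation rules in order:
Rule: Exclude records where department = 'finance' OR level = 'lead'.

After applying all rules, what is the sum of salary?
548000

Step 1: Find records where department = 'finance' OR level = 'lead'
Step 2: 4 records match, summing to 326000
Step 3: Original sum: 874000
Step 4: Remaining sum = 874000 - 326000 = 548000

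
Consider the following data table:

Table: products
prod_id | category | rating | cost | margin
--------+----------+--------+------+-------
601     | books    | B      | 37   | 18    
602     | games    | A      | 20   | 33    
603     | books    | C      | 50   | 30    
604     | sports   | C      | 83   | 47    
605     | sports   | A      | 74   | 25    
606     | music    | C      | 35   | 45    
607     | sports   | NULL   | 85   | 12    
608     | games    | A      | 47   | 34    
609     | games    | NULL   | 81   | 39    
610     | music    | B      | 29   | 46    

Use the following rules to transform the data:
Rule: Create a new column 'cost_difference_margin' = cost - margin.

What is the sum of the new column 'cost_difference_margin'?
212

Step 1: For each record, compute cost - margin
Example calculations:
  37 - 18 = 19
  20 - 33 = -13
  50 - 30 = 20
  ...
Step 2: Sum all derived values
Step 3: Total = 212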